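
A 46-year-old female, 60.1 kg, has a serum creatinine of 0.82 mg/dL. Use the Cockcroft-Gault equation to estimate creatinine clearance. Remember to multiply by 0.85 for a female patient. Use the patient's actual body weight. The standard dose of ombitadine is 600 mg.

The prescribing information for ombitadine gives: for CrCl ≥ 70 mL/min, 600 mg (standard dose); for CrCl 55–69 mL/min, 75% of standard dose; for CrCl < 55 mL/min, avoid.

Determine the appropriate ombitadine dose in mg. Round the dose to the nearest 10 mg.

CrCl = (140 − 46) × 60.1 / (72 × 0.82) × 0.85 = 5649.4 / 59.04 × 0.85 ≈ 81.3 mL/min
CrCl ≈ 81 mL/min → bracket ≥ 70 mL/min.
100% of 600 mg = 600 mg

600 mg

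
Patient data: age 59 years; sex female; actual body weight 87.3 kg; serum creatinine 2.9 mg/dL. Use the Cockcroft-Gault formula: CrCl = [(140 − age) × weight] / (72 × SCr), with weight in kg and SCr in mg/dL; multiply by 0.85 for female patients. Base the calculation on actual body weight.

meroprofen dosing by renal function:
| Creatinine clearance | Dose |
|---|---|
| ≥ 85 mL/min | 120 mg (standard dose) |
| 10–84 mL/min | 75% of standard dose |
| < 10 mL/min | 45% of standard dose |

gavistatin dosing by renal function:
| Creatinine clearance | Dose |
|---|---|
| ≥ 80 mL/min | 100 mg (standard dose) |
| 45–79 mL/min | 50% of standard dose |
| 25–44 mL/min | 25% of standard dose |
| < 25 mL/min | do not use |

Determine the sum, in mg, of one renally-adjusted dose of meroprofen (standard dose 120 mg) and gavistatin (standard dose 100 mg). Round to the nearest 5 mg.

115 mg

CrCl = (140 − 59) × 87.3 / (72 × 2.9) × 0.85 = 7071.3 / 208.80 × 0.85 ≈ 28.8 mL/min
CrCl ≈ 29 mL/min.
meroprofen: 10–84 mL/min → 75% of 120 mg = 90 mg.
gavistatin: 25–44 mL/min → 25% of 100 mg = 25 mg.
Total = 90 + 25 = 115 mg.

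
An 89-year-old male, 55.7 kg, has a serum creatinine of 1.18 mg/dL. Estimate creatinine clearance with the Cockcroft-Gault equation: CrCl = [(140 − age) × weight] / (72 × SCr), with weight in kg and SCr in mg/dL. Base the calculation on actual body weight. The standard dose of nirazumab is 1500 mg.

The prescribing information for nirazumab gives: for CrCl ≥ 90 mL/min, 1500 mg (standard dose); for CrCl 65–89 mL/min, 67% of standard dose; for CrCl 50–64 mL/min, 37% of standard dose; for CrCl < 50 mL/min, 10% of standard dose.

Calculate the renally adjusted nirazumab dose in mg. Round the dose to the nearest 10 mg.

CrCl = (140 − 89) × 55.7 / (72 × 1.18) = 2840.7 / 84.96 ≈ 33.4 mL/min
CrCl ≈ 33 mL/min → bracket < 50 mL/min.
10% of 1500 mg = 150 mg

150 mg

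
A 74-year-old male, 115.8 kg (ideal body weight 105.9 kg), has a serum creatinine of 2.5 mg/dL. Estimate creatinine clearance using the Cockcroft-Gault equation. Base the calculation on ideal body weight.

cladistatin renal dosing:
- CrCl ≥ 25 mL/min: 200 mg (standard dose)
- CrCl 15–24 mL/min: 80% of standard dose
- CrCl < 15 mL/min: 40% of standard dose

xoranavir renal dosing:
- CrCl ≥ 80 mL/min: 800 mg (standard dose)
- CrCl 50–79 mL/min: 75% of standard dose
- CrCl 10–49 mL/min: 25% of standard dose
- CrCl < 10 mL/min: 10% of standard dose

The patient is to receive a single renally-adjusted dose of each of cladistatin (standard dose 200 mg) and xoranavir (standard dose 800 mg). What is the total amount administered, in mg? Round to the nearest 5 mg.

CrCl = (140 − 74) × 105.9 / (72 × 2.5) = 6989.4 / 180.00 ≈ 38.8 mL/min
CrCl ≈ 39 mL/min.
cladistatin: ≥ 25 mL/min → 100% of 200 mg = 200 mg.
xoranavir: 10–49 mL/min → 25% of 800 mg = 200 mg.
Total = 200 + 200 = 400 mg.

400 mg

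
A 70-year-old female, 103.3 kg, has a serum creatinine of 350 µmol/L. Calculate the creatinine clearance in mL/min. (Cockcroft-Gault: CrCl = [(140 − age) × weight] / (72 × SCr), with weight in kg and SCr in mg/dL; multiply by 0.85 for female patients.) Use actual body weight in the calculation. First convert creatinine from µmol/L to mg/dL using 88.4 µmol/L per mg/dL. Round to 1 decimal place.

SCr = 350 / 88.4 = 3.959 mg/dL
CrCl = (140 − 70) × 103.3 / (72 × 3.959) × 0.85 = 7231.0 / 285.05 × 0.85 ≈ 21.6 mL/min

21.6 mL/min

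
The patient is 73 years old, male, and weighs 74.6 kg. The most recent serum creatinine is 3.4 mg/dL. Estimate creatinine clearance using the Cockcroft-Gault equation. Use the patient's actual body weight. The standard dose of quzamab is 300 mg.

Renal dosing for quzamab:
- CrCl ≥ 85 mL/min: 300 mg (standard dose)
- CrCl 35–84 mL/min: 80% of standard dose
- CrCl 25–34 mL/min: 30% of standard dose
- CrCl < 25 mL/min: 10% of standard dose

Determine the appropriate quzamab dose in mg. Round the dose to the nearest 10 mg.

30 mg

CrCl = (140 − 73) × 74.6 / (72 × 3.4) = 4998.2 / 244.80 ≈ 20.4 mL/min
CrCl ≈ 20 mL/min → bracket < 25 mL/min.
10% of 300 mg = 30 mg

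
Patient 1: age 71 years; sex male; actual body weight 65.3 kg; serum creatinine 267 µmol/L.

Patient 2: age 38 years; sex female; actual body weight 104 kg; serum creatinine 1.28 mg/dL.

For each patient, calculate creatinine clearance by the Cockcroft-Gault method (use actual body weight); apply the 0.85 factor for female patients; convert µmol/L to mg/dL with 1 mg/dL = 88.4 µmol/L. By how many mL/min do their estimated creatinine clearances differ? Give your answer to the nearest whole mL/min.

Patient 1: SCr = 267 / 88.4 = 3.02 mg/dL
Patient 1: CrCl = (140 − 71) × 65.3 / (72 × 3.02) = 4505.7 / 217.44 ≈ 20.7 mL/min
Patient 2: CrCl = (140 − 38) × 104 / (72 × 1.28) × 0.85 = 10608.0 / 92.16 × 0.85 ≈ 97.8 mL/min
|20.7 − 97.8| = 77.1 mL/min

77 mL/min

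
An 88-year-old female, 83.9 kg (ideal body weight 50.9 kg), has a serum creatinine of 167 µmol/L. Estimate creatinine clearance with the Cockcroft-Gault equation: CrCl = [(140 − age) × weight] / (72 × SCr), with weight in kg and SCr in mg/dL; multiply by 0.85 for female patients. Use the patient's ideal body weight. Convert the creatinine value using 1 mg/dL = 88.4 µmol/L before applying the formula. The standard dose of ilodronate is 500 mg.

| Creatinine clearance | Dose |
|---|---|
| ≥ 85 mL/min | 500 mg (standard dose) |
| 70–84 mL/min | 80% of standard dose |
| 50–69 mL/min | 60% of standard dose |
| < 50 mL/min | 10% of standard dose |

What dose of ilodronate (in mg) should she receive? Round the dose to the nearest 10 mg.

SCr = 167 / 88.4 = 1.889 mg/dL
CrCl = (140 − 88) × 50.9 / (72 × 1.889) × 0.85 = 2646.8 / 136.01 × 0.85 ≈ 16.5 mL/min
CrCl ≈ 17 mL/min → bracket < 50 mL/min.
10% of 500 mg = 50 mg

50 mg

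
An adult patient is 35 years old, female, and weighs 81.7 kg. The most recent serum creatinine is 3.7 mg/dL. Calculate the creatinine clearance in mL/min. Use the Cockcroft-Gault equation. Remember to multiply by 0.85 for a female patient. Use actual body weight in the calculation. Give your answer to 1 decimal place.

CrCl = (140 − 35) × 81.7 / (72 × 3.7) × 0.85 = 8578.5 / 266.40 × 0.85 ≈ 27.4 mL/min

27.4 mL/min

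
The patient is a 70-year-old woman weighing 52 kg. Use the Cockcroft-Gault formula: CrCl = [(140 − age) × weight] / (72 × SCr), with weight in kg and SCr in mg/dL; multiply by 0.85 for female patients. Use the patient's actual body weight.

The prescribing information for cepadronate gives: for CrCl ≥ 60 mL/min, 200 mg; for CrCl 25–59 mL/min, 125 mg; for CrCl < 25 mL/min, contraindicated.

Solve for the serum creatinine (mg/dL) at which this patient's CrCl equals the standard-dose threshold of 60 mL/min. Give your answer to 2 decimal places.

0.72 mg/dL

Standard dose requires CrCl ≥ 60 mL/min.
Set (140 − 70) × 52 × 0.85 / (72 × SCr) = 60
SCr = (140 − 70) × 52 × 0.85 / (72 × 60) = 0.716 mg/dL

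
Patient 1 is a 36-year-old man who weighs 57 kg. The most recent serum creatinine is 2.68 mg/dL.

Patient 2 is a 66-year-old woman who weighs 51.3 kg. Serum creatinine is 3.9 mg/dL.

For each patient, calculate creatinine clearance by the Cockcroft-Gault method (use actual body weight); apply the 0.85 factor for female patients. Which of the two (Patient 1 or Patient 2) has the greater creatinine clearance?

Patient 1

Patient 1: CrCl = (140 − 36) × 57 / (72 × 2.68) = 5928.0 / 192.96 ≈ 30.7 mL/min
Patient 2: CrCl = (140 − 66) × 51.3 / (72 × 3.9) × 0.85 = 3796.2 / 280.80 × 0.85 ≈ 11.5 mL/min
30.7 vs 11.5 mL/min → Patient 1 is higher.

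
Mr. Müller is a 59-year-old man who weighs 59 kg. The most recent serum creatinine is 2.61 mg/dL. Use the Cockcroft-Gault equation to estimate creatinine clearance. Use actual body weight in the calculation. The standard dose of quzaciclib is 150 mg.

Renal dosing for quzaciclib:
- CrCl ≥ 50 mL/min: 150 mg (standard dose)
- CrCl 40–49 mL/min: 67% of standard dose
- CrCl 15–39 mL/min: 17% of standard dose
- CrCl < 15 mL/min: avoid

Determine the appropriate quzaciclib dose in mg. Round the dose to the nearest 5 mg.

CrCl = (140 − 59) × 59 / (72 × 2.61) = 4779.0 / 187.92 ≈ 25.4 mL/min
CrCl ≈ 25 mL/min → bracket 15–39 mL/min.
17% of 150 mg = 25.5 mg → 25 mg

25 mg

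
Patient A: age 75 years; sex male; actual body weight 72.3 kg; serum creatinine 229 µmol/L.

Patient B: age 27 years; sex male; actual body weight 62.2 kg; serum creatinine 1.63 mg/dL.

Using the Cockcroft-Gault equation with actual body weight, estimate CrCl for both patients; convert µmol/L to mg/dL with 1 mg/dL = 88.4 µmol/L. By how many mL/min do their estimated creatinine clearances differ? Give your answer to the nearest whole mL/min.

Patient A: SCr = 229 / 88.4 = 2.59 mg/dL
Patient A: CrCl = (140 − 75) × 72.3 / (72 × 2.59) = 4699.5 / 186.48 ≈ 25.2 mL/min
Patient B: CrCl = (140 − 27) × 62.2 / (72 × 1.63) = 7028.6 / 117.36 ≈ 59.9 mL/min
|25.2 − 59.9| = 34.7 mL/min

35 mL/min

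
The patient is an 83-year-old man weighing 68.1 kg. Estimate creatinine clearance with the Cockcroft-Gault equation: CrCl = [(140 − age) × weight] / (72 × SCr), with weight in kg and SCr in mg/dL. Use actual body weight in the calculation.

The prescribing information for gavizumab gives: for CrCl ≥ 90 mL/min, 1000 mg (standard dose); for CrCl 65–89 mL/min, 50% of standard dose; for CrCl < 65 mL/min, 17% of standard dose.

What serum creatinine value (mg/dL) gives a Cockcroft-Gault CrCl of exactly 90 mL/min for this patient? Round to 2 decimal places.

Standard dose requires CrCl ≥ 90 mL/min.
Set (140 − 83) × 68.1 / (72 × SCr) = 90
SCr = (140 − 83) × 68.1 / (72 × 90) = 0.599 mg/dL

0.60 mg/dL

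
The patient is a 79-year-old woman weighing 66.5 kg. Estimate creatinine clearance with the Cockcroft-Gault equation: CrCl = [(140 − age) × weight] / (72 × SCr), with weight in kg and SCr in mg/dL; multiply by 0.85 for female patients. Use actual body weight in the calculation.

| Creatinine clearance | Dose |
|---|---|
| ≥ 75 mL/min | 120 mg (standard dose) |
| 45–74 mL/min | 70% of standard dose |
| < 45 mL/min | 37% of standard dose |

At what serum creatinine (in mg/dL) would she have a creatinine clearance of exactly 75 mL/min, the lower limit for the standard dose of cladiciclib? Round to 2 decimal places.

Standard dose requires CrCl ≥ 75 mL/min.
Set (140 − 79) × 66.5 × 0.85 / (72 × SCr) = 75
SCr = (140 − 79) × 66.5 × 0.85 / (72 × 75) = 0.639 mg/dL

0.64 mg/dL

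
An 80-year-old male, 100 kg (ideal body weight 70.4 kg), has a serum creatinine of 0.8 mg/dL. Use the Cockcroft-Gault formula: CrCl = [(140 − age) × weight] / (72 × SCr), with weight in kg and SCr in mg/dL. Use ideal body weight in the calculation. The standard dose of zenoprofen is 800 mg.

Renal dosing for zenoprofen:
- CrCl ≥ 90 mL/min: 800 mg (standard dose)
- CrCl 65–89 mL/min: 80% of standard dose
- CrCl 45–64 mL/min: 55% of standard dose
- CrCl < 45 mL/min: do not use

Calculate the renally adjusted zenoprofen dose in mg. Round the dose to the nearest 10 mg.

CrCl = (140 − 80) × 70.4 / (72 × 0.8) = 4224.0 / 57.60 ≈ 73.3 mL/min
CrCl ≈ 73 mL/min → bracket 65–89 mL/min.
80% of 800 mg = 640 mg

640 mg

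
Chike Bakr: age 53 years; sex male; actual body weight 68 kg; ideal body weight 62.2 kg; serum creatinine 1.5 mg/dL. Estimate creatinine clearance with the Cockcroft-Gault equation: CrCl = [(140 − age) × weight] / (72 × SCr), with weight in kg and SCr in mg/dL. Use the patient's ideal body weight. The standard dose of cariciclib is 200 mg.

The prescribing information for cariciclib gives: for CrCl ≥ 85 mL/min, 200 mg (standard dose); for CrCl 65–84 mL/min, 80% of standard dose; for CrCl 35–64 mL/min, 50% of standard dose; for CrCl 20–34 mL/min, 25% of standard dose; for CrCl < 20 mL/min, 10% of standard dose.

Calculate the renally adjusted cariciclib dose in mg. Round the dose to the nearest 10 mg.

CrCl = (140 − 53) × 62.2 / (72 × 1.5) = 5411.4 / 108.00 ≈ 50.1 mL/min
CrCl ≈ 50 mL/min → bracket 35–64 mL/min.
50% of 200 mg = 100 mg

100 mg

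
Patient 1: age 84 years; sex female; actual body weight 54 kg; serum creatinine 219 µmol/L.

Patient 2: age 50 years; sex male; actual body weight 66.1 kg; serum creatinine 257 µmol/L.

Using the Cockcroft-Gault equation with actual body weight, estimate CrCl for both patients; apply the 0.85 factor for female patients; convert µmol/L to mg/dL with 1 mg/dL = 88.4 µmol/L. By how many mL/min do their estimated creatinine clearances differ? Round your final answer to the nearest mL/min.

Patient 1: SCr = 219 / 88.4 = 2.477 mg/dL
Patient 1: CrCl = (140 − 84) × 54 / (72 × 2.477) × 0.85 = 3024.0 / 178.34 × 0.85 ≈ 14.4 mL/min
Patient 2: SCr = 257 / 88.4 = 2.907 mg/dL
Patient 2: CrCl = (140 − 50) × 66.1 / (72 × 2.907) = 5949.0 / 209.30 ≈ 28.4 mL/min
|14.4 − 28.4| = 14.0 mL/min

14 mL/min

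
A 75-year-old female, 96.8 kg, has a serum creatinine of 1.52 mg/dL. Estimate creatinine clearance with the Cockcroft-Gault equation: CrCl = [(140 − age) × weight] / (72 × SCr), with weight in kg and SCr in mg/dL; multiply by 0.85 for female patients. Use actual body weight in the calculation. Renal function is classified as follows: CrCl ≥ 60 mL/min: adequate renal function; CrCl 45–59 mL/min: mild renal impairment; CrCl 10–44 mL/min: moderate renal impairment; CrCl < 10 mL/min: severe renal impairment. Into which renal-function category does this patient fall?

mild renal impairment

CrCl = (140 − 75) × 96.8 / (72 × 1.52) × 0.85 = 6292.0 / 109.44 × 0.85 ≈ 48.9 mL/min
49 mL/min falls in the 'mild renal impairment' range.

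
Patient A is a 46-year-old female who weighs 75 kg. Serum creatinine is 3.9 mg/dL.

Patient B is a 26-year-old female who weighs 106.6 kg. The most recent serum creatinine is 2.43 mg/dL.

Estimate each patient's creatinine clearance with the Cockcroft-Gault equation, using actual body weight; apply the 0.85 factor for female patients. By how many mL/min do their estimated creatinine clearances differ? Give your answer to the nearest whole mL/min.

38 mL/min

Patient A: CrCl = (140 − 46) × 75 / (72 × 3.9) × 0.85 = 7050.0 / 280.80 × 0.85 ≈ 21.3 mL/min
Patient B: CrCl = (140 − 26) × 106.6 / (72 × 2.43) × 0.85 = 12152.4 / 174.96 × 0.85 ≈ 59.0 mL/min
|21.3 − 59.0| = 37.7 mL/min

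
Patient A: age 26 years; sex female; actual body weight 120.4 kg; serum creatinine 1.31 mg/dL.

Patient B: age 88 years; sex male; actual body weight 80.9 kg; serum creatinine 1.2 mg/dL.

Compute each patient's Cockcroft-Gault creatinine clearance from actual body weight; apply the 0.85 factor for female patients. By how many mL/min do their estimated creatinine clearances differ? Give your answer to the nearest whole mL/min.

Patient A: CrCl = (140 − 26) × 120.4 / (72 × 1.31) × 0.85 = 13725.6 / 94.32 × 0.85 ≈ 123.7 mL/min
Patient B: CrCl = (140 − 88) × 80.9 / (72 × 1.2) = 4206.8 / 86.40 ≈ 48.7 mL/min
|123.7 − 48.7| = 75.0 mL/min

75 mL/min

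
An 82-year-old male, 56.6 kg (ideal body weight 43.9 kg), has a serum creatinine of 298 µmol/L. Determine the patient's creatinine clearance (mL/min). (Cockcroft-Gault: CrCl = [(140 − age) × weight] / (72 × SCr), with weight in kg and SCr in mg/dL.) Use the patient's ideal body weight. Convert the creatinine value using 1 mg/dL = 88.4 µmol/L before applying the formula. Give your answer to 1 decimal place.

SCr = 298 / 88.4 = 3.371 mg/dL
CrCl = (140 − 82) × 43.9 / (72 × 3.371) = 2546.2 / 242.71 ≈ 10.5 mL/min

10.5 mL/min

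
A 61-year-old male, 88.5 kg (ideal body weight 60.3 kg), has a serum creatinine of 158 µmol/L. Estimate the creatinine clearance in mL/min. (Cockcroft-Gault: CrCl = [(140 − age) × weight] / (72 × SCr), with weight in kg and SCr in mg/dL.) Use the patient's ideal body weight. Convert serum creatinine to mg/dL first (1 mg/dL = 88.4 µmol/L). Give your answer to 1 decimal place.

SCr = 158 / 88.4 = 1.787 mg/dL
CrCl = (140 − 61) × 60.3 / (72 × 1.787) = 4763.7 / 128.66 ≈ 37.0 mL/min

37.0 mL/min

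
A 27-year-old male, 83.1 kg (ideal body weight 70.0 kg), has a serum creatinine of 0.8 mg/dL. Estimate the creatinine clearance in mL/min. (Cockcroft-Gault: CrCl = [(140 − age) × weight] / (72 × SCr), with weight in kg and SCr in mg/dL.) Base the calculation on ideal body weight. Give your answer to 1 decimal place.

137.3 mL/min

CrCl = (140 − 27) × 70 / (72 × 0.8) = 7910.0 / 57.60 ≈ 137.3 mL/min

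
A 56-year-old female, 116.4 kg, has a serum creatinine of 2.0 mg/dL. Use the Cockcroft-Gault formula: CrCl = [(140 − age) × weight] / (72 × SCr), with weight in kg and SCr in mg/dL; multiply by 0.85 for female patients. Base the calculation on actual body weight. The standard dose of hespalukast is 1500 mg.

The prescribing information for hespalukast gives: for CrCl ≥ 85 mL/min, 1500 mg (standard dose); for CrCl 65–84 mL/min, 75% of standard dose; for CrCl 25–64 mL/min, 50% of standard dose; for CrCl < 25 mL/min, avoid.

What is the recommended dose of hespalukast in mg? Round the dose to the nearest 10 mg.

750 mg

CrCl = (140 − 56) × 116.4 / (72 × 2) × 0.85 = 9777.6 / 144.00 × 0.85 ≈ 57.7 mL/min
CrCl ≈ 58 mL/min → bracket 25–64 mL/min.
50% of 1500 mg = 750 mg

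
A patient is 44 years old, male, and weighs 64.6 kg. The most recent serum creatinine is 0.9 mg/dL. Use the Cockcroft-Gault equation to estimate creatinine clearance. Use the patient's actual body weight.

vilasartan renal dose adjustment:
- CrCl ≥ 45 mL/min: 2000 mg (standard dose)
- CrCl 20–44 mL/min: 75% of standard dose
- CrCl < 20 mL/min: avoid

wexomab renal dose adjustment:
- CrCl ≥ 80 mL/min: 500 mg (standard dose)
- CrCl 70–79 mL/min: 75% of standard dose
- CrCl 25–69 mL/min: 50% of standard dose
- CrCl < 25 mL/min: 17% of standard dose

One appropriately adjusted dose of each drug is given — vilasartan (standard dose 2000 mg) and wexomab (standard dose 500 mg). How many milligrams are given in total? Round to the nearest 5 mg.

2500 mg

CrCl = (140 − 44) × 64.6 / (72 × 0.9) = 6201.6 / 64.80 ≈ 95.7 mL/min
CrCl ≈ 96 mL/min.
vilasartan: ≥ 45 mL/min → 100% of 2000 mg = 2000 mg.
wexomab: ≥ 80 mL/min → 100% of 500 mg = 500 mg.
Total = 2000 + 500 = 2500 mg.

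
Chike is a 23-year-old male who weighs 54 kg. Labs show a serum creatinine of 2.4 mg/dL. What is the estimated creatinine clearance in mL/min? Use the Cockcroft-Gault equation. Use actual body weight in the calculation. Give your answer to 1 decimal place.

36.6 mL/min

CrCl = (140 − 23) × 54 / (72 × 2.4) = 6318.0 / 172.80 ≈ 36.6 mL/min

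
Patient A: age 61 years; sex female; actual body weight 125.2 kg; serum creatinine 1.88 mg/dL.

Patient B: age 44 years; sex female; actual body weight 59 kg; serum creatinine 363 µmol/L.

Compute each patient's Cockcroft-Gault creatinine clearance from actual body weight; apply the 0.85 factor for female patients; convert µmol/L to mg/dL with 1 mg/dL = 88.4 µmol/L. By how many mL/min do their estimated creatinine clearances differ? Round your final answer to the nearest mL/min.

Patient A: CrCl = (140 − 61) × 125.2 / (72 × 1.88) × 0.85 = 9890.8 / 135.36 × 0.85 ≈ 62.1 mL/min
Patient B: SCr = 363 / 88.4 = 4.106 mg/dL
Patient B: CrCl = (140 − 44) × 59 / (72 × 4.106) × 0.85 = 5664.0 / 295.63 × 0.85 ≈ 16.3 mL/min
|62.1 − 16.3| = 45.8 mL/min

46 mL/min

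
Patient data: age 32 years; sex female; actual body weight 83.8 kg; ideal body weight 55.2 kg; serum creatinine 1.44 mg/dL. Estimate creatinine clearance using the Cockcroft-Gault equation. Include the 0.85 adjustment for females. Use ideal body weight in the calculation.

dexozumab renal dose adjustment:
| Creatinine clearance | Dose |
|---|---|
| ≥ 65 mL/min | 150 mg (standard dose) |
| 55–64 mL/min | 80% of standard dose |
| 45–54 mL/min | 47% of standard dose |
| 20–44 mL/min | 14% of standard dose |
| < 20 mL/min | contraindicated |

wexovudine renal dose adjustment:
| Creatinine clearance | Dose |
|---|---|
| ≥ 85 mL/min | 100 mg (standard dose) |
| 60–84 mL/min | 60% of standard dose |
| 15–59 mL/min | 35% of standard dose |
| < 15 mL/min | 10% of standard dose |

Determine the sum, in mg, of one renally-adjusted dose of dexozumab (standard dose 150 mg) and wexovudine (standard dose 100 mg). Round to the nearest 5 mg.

CrCl = (140 − 32) × 55.2 / (72 × 1.44) × 0.85 = 5961.6 / 103.68 × 0.85 ≈ 48.9 mL/min
CrCl ≈ 49 mL/min.
dexozumab: 45–54 mL/min → 47% of 150 mg = 70.5 mg.
wexovudine: 15–59 mL/min → 35% of 100 mg = 35 mg.
Total = 70.5 + 35 = 105.5 mg.

105 mg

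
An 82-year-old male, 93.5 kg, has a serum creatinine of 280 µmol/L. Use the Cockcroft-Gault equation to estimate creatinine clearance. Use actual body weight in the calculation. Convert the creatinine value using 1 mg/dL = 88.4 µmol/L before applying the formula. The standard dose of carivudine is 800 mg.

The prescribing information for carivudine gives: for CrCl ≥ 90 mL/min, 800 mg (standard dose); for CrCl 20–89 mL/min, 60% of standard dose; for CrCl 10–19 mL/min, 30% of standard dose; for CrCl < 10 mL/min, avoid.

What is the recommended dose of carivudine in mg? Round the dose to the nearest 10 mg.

SCr = 280 / 88.4 = 3.167 mg/dL
CrCl = (140 − 82) × 93.5 / (72 × 3.167) = 5423.0 / 228.02 ≈ 23.8 mL/min
CrCl ≈ 24 mL/min → bracket 20–89 mL/min.
60% of 800 mg = 480 mg

480 mg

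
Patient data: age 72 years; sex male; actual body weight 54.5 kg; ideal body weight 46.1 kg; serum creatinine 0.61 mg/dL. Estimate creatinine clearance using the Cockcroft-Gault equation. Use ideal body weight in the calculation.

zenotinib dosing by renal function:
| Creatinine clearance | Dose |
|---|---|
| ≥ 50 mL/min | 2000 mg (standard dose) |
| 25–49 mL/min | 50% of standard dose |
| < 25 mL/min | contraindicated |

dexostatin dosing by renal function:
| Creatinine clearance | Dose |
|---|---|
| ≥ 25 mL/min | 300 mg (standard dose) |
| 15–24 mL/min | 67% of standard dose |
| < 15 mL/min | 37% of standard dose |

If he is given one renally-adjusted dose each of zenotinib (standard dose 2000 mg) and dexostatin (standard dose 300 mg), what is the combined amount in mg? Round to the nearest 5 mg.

CrCl = (140 − 72) × 46.1 / (72 × 0.61) = 3134.8 / 43.92 ≈ 71.4 mL/min
CrCl ≈ 71 mL/min.
zenotinib: ≥ 50 mL/min → 100% of 2000 mg = 2000 mg.
dexostatin: ≥ 25 mL/min → 100% of 300 mg = 300 mg.
Total = 2000 + 300 = 2300 mg.

2300 mg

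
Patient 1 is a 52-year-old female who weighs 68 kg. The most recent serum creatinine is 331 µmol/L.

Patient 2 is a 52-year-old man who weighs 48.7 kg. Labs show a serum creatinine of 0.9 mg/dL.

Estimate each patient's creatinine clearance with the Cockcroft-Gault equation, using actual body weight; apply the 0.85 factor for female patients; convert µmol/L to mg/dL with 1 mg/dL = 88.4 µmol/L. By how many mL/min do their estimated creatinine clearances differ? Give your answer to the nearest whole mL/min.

Patient 1: SCr = 331 / 88.4 = 3.744 mg/dL
Patient 1: CrCl = (140 − 52) × 68 / (72 × 3.744) × 0.85 = 5984.0 / 269.57 × 0.85 ≈ 18.9 mL/min
Patient 2: CrCl = (140 − 52) × 48.7 / (72 × 0.9) = 4285.6 / 64.80 ≈ 66.1 mL/min
|18.9 − 66.1| = 47.2 mL/min

47 mL/min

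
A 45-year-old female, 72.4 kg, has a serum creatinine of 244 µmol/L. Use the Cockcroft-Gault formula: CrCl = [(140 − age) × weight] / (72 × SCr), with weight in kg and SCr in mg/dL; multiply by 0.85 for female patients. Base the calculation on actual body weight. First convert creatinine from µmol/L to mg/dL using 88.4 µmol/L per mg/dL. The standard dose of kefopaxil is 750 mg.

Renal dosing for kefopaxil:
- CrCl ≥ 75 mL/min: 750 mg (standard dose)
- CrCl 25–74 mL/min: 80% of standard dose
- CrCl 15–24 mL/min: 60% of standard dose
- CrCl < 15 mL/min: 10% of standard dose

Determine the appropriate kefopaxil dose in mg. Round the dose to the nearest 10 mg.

SCr = 244 / 88.4 = 2.76 mg/dL
CrCl = (140 − 45) × 72.4 / (72 × 2.76) × 0.85 = 6878.0 / 198.72 × 0.85 ≈ 29.4 mL/min
CrCl ≈ 29 mL/min → bracket 25–74 mL/min.
80% of 750 mg = 600 mg

600 mg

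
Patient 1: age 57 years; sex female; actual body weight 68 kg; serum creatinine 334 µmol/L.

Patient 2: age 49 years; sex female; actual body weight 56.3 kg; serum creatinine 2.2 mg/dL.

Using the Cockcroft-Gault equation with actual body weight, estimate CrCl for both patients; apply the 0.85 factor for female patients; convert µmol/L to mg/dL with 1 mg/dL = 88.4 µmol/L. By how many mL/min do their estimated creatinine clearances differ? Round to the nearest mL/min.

10 mL/min

Patient 1: SCr = 334 / 88.4 = 3.778 mg/dL
Patient 1: CrCl = (140 − 57) × 68 / (72 × 3.778) × 0.85 = 5644.0 / 272.02 × 0.85 ≈ 17.6 mL/min
Patient 2: CrCl = (140 − 49) × 56.3 / (72 × 2.2) × 0.85 = 5123.3 / 158.40 × 0.85 ≈ 27.5 mL/min
|17.6 − 27.5| = 9.9 mL/min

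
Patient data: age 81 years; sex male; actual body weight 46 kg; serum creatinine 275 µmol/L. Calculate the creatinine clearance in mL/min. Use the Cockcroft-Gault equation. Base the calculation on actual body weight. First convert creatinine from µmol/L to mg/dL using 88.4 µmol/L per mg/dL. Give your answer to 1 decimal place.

SCr = 275 / 88.4 = 3.111 mg/dL
CrCl = (140 − 81) × 46 / (72 × 3.111) = 2714.0 / 223.99 ≈ 12.1 mL/min

12.1 mL/min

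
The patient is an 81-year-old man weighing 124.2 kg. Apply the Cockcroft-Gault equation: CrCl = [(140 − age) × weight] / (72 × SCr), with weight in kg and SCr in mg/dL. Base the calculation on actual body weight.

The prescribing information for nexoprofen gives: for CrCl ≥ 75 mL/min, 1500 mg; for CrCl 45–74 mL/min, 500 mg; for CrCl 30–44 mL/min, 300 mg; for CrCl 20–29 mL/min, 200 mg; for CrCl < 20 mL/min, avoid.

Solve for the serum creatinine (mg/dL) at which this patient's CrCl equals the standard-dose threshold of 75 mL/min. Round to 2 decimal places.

Standard dose requires CrCl ≥ 75 mL/min.
Set (140 − 81) × 124.2 / (72 × SCr) = 75
SCr = (140 − 81) × 124.2 / (72 × 75) = 1.357 mg/dL

1.36 mg/dL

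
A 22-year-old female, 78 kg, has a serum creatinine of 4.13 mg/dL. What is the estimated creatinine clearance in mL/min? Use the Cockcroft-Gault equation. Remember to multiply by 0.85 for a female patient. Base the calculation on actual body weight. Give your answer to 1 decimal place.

26.3 mL/min

CrCl = (140 − 22) × 78 / (72 × 4.13) × 0.85 = 9204.0 / 297.36 × 0.85 ≈ 26.3 mL/min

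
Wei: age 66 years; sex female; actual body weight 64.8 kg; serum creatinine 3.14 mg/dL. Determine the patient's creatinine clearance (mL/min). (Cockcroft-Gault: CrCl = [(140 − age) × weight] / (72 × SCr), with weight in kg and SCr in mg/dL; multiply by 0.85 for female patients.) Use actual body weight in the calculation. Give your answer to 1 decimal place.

18.0 mL/min

CrCl = (140 − 66) × 64.8 / (72 × 3.14) × 0.85 = 4795.2 / 226.08 × 0.85 ≈ 18.0 mL/min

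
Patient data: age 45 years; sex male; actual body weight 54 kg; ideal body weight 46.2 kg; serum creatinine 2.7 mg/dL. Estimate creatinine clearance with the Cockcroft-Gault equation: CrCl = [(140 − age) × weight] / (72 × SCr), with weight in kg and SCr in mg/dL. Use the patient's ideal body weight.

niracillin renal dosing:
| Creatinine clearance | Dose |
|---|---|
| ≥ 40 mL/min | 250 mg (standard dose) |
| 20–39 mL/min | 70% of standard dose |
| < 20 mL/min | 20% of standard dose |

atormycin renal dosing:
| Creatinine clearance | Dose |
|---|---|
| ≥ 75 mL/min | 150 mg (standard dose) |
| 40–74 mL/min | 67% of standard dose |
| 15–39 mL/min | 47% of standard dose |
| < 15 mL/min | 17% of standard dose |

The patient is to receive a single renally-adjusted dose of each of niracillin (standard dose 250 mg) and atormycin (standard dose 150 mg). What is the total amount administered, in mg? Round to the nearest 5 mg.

245 mg

CrCl = (140 − 45) × 46.2 / (72 × 2.7) = 4389.0 / 194.40 ≈ 22.6 mL/min
CrCl ≈ 23 mL/min.
niracillin: 20–39 mL/min → 70% of 250 mg = 175 mg.
atormycin: 15–39 mL/min → 47% of 150 mg = 70.5 mg.
Total = 175 + 70.5 = 245.5 mg.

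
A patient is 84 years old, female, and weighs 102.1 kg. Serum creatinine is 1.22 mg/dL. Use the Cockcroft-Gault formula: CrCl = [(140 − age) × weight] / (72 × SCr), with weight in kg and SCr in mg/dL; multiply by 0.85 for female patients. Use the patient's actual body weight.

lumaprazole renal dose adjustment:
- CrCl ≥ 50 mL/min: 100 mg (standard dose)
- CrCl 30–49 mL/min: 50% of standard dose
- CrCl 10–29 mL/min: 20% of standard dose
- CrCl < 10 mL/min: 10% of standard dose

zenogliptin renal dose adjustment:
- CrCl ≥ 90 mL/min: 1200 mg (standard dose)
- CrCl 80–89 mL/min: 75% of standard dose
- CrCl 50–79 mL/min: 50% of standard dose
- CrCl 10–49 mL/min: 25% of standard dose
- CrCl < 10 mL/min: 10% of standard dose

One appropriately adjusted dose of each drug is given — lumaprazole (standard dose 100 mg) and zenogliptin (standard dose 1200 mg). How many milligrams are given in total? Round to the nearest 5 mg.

CrCl = (140 − 84) × 102.1 / (72 × 1.22) × 0.85 = 5717.6 / 87.84 × 0.85 ≈ 55.3 mL/min
CrCl ≈ 55 mL/min.
lumaprazole: ≥ 50 mL/min → 100% of 100 mg = 100 mg.
zenogliptin: 50–79 mL/min → 50% of 1200 mg = 600 mg.
Total = 100 + 600 = 700 mg.

700 mg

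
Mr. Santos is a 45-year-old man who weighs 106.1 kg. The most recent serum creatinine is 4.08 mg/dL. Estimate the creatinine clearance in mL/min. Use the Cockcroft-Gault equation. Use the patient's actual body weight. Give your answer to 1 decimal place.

CrCl = (140 − 45) × 106.1 / (72 × 4.08) = 10079.5 / 293.76 ≈ 34.3 mL/min

34.3 mL/min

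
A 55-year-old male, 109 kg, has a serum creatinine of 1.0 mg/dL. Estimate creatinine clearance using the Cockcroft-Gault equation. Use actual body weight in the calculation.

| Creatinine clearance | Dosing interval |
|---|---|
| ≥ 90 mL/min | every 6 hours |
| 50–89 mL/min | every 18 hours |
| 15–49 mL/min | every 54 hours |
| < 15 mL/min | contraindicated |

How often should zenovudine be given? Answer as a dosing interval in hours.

CrCl = (140 − 55) × 109 / (72 × 1) = 9265.0 / 72.00 ≈ 128.7 mL/min
CrCl ≈ 129 mL/min → bracket ≥ 90 mL/min → every 6 hours.

every 6 hours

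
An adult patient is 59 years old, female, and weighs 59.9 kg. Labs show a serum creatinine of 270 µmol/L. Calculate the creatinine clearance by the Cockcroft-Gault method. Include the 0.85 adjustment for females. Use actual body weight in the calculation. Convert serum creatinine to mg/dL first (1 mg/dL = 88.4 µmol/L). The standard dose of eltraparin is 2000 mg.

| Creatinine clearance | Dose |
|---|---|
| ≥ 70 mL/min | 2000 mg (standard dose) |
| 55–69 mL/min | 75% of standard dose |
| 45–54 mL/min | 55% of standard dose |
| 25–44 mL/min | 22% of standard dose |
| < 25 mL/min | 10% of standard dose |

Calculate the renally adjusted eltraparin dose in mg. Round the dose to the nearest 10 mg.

SCr = 270 / 88.4 = 3.054 mg/dL
CrCl = (140 − 59) × 59.9 / (72 × 3.054) × 0.85 = 4851.9 / 219.89 × 0.85 ≈ 18.8 mL/min
CrCl ≈ 19 mL/min → bracket < 25 mL/min.
10% of 2000 mg = 200 mg

200 mg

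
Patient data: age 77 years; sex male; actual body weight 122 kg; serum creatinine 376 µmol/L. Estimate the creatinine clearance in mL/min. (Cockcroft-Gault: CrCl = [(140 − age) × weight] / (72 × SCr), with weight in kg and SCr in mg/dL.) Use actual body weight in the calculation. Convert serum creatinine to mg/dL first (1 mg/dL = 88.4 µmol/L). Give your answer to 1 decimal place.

SCr = 376 / 88.4 = 4.253 mg/dL
CrCl = (140 − 77) × 122 / (72 × 4.253) = 7686.0 / 306.22 ≈ 25.1 mL/min

25.1 mL/min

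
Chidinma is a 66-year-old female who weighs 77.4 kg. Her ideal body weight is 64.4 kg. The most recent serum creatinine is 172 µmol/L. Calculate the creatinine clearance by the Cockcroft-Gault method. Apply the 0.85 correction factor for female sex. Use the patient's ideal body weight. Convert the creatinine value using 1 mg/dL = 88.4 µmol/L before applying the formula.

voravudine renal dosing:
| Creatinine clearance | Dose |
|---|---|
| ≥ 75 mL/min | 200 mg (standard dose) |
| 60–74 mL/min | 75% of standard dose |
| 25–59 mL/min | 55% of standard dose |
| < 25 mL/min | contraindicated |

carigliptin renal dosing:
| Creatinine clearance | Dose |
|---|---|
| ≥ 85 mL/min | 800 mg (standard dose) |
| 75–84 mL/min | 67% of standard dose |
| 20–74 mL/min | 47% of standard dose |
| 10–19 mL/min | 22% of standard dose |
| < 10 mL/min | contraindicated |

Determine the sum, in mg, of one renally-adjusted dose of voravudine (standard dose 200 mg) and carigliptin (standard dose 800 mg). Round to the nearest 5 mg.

SCr = 172 / 88.4 = 1.946 mg/dL
CrCl = (140 − 66) × 64.4 / (72 × 1.946) × 0.85 = 4765.6 / 140.11 × 0.85 ≈ 28.9 mL/min
CrCl ≈ 29 mL/min.
voravudine: 25–59 mL/min → 55% of 200 mg = 110 mg.
carigliptin: 20–74 mL/min → 47% of 800 mg = 376 mg.
Total = 110 + 376 = 486 mg.

485 mg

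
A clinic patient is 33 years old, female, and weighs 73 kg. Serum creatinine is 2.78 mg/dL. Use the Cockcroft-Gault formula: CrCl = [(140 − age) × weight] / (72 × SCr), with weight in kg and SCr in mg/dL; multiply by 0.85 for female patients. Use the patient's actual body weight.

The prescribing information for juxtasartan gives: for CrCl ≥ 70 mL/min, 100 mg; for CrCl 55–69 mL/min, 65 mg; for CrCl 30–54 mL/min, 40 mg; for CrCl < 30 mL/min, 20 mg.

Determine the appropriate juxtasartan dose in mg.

40 mg

CrCl = (140 − 33) × 73 / (72 × 2.78) × 0.85 = 7811.0 / 200.16 × 0.85 ≈ 33.2 mL/min
CrCl ≈ 33 mL/min → bracket 30–54 mL/min.
Dose for this bracket: 40 mg.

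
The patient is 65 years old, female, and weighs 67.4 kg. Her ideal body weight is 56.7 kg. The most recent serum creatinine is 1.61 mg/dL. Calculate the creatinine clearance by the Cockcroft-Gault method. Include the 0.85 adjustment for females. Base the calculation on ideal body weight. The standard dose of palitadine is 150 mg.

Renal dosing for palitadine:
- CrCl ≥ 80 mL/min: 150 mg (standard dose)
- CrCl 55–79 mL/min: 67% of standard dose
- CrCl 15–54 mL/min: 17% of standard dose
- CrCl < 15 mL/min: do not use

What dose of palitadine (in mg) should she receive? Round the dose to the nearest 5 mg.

25 mg

CrCl = (140 − 65) × 56.7 / (72 × 1.61) × 0.85 = 4252.5 / 115.92 × 0.85 ≈ 31.2 mL/min
CrCl ≈ 31 mL/min → bracket 15–54 mL/min.
17% of 150 mg = 25.5 mg → 25 mg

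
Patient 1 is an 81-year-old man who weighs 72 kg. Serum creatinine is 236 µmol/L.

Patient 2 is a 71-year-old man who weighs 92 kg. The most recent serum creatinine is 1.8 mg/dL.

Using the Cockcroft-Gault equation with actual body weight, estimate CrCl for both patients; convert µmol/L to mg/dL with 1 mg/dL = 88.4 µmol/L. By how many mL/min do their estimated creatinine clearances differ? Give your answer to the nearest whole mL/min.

Patient 1: SCr = 236 / 88.4 = 2.67 mg/dL
Patient 1: CrCl = (140 − 81) × 72 / (72 × 2.67) = 4248.0 / 192.24 ≈ 22.1 mL/min
Patient 2: CrCl = (140 − 71) × 92 / (72 × 1.8) = 6348.0 / 129.60 ≈ 49.0 mL/min
|22.1 − 49.0| = 26.9 mL/min

27 mL/min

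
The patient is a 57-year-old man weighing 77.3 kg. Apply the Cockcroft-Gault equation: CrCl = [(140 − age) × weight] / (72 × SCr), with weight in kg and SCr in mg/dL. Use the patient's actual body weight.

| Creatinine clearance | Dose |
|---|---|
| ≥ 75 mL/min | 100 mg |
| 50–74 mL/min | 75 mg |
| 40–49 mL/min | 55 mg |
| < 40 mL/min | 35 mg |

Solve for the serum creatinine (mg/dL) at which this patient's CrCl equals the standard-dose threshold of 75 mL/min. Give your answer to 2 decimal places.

1.19 mg/dL

Standard dose requires CrCl ≥ 75 mL/min.
Set (140 − 57) × 77.3 / (72 × SCr) = 75
SCr = (140 − 57) × 77.3 / (72 × 75) = 1.188 mg/dL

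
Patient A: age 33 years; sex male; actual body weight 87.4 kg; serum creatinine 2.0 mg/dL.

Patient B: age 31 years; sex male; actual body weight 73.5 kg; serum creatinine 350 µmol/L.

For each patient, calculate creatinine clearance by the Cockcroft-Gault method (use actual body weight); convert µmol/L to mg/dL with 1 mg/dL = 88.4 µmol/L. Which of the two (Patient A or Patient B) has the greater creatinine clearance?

Patient A

Patient A: CrCl = (140 − 33) × 87.4 / (72 × 2) = 9351.8 / 144.00 ≈ 64.9 mL/min
Patient B: SCr = 350 / 88.4 = 3.959 mg/dL
Patient B: CrCl = (140 − 31) × 73.5 / (72 × 3.959) = 8011.5 / 285.05 ≈ 28.1 mL/min
64.9 vs 28.1 mL/min → Patient A is higher.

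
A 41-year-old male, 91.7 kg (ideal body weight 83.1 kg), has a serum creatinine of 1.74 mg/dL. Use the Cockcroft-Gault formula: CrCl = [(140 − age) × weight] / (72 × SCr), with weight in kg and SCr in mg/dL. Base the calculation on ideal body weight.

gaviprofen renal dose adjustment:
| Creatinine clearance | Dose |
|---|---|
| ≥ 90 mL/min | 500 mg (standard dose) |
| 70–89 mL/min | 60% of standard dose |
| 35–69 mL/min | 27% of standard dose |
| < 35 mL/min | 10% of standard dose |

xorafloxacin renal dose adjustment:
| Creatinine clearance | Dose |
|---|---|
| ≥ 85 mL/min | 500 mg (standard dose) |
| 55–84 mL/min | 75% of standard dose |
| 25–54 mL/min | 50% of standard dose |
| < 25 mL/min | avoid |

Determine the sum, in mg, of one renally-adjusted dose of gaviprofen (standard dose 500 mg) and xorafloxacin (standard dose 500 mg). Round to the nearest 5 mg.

510 mg

CrCl = (140 − 41) × 83.1 / (72 × 1.74) = 8226.9 / 125.28 ≈ 65.7 mL/min
CrCl ≈ 66 mL/min.
gaviprofen: 35–69 mL/min → 27% of 500 mg = 135 mg.
xorafloxacin: 55–84 mL/min → 75% of 500 mg = 375 mg.
Total = 135 + 375 = 510 mg.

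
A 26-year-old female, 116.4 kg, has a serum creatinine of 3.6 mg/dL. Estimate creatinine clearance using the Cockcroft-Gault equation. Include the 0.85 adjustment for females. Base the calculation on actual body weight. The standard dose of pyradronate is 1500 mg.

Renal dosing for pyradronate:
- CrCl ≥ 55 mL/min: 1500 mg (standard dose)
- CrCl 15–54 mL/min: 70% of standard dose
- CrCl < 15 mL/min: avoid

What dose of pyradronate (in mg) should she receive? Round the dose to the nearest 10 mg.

1050 mg

CrCl = (140 − 26) × 116.4 / (72 × 3.6) × 0.85 = 13269.6 / 259.20 × 0.85 ≈ 43.5 mL/min
CrCl ≈ 44 mL/min → bracket 15–54 mL/min.
70% of 1500 mg = 1050 mg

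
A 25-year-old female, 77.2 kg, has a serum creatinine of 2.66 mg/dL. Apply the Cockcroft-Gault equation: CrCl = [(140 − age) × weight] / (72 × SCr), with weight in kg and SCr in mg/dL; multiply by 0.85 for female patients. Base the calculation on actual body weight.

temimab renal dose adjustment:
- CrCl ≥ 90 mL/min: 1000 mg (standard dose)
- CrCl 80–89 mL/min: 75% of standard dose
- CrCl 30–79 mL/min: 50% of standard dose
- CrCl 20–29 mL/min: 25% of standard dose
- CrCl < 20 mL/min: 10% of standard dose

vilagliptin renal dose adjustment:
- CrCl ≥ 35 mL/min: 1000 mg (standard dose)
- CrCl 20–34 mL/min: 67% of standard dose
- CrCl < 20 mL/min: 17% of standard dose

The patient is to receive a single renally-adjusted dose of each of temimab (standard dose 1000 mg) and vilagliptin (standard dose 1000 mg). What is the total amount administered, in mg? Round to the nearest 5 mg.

CrCl = (140 − 25) × 77.2 / (72 × 2.66) × 0.85 = 8878.0 / 191.52 × 0.85 ≈ 39.4 mL/min
CrCl ≈ 39 mL/min.
temimab: 30–79 mL/min → 50% of 1000 mg = 500 mg.
vilagliptin: ≥ 35 mL/min → 100% of 1000 mg = 1000 mg.
Total = 500 + 1000 = 1500 mg.

1500 mg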